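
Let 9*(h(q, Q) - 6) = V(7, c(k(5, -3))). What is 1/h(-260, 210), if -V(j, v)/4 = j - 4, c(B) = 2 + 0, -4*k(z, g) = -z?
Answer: 3/14 ≈ 0.21429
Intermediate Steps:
k(z, g) = z/4 (k(z, g) = -(-1)*z/4 = z/4)
c(B) = 2
V(j, v) = 16 - 4*j (V(j, v) = -4*(j - 4) = -4*(-4 + j) = 16 - 4*j)
h(q, Q) = 14/3 (h(q, Q) = 6 + (16 - 4*7)/9 = 6 + (16 - 28)/9 = 6 + (1/9)*(-12) = 6 - 4/3 = 14/3)
1/h(-260, 210) = 1/(14/3) = 3/14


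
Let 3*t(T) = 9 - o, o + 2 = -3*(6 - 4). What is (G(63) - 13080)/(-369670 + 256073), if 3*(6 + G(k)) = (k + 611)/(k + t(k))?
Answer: 1347521/11700491 ≈ 0.11517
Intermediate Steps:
o = -8 (o = -2 - 3*(6 - 4) = -2 - 3*2 = -2 - 6 = -8)
t(T) = 17/3 (t(T) = (9 - 1*(-8))/3 = (9 + 8)/3 = (⅓)*17 = 17/3)
G(k) = -6 + (611 + k)/(3*(17/3 + k)) (G(k) = -6 + ((k + 611)/(k + 17/3))/3 = -6 + ((611 + k)/(17/3 + k))/3 = -6 + (611 + k)/(3*(17/3 + k)))
(G(63) - 13080)/(-369670 + 256073) = ((509 - 17*63)/(17 + 3*63) - 13080)/(-369670 + 256073) = ((509 - 1071)/(17 + 189) - 13080)/(-113597) = (-562/206 - 13080)*(-1/113597) = ((1/206)*(-562) - 13080)*(-1/113597) = (-281/103 - 13080)*(-1/113597) = -1347521/103*(-1/113597) = 1347521/11700491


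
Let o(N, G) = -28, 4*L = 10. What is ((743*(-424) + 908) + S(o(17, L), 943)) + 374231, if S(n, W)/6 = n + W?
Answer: 65597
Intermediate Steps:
L = 5/2 (L = (1/4)*10 = 5/2 ≈ 2.5000)
S(n, W) = 6*W + 6*n (S(n, W) = 6*(n + W) = 6*(W + n) = 6*W + 6*n)
((743*(-424) + 908) + S(o(17, L), 943)) + 374231 = ((743*(-424) + 908) + (6*943 + 6*(-28))) + 374231 = ((-315032 + 908) + (5658 - 168)) + 374231 = (-314124 + 5490) + 374231 = -308634 + 374231 = 65597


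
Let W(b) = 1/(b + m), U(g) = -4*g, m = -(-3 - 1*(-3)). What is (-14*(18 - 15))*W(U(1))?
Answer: 21/2 ≈ 10.500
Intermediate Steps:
m = 0 (m = -(-3 + 3) = -1*0 = 0)
W(b) = 1/b (W(b) = 1/(b + 0) = 1/b)
(-14*(18 - 15))*W(U(1)) = (-14*(18 - 15))/((-4*1)) = -14*3/(-4) = -42*(-1/4) = 21/2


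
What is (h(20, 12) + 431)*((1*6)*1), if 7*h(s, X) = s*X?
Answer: 19542/7 ≈ 2791.7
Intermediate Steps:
h(s, X) = X*s/7 (h(s, X) = (s*X)/7 = (X*s)/7 = X*s/7)
(h(20, 12) + 431)*((1*6)*1) = ((⅐)*12*20 + 431)*((1*6)*1) = (240/7 + 431)*(6*1) = (3257/7)*6 = 19542/7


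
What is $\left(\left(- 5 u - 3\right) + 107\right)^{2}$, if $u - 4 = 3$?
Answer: $4761$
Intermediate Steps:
$u = 7$ ($u = 4 + 3 = 7$)
$\left(\left(- 5 u - 3\right) + 107\right)^{2} = \left(\left(\left(-5\right) 7 - 3\right) + 107\right)^{2} = \left(\left(-35 - 3\right) + 107\right)^{2} = \left(-38 + 107\right)^{2} = 69^{2} = 4761$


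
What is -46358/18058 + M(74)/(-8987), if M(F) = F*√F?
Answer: -23179/9029 - 74*√74/8987 ≈ -2.6380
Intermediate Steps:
M(F) = F^(3/2)
-46358/18058 + M(74)/(-8987) = -46358/18058 + 74^(3/2)/(-8987) = -46358*1/18058 + (74*√74)*(-1/8987) = -23179/9029 - 74*√74/8987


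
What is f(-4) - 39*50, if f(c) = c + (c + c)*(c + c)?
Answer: -1890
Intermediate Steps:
f(c) = c + 4*c² (f(c) = c + (2*c)*(2*c) = c + 4*c²)
f(-4) - 39*50 = -4*(1 + 4*(-4)) - 39*50 = -4*(1 - 16) - 1950 = -4*(-15) - 1950 = 60 - 1950 = -1890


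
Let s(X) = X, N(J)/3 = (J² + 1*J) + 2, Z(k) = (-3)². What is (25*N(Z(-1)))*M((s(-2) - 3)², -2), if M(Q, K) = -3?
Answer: -20700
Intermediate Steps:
Z(k) = 9
N(J) = 6 + 3*J + 3*J² (N(J) = 3*((J² + 1*J) + 2) = 3*((J² + J) + 2) = 3*((J + J²) + 2) = 3*(2 + J + J²) = 6 + 3*J + 3*J²)
(25*N(Z(-1)))*M((s(-2) - 3)², -2) = (25*(6 + 3*9 + 3*9²))*(-3) = (25*(6 + 27 + 3*81))*(-3) = (25*(6 + 27 + 243))*(-3) = (25*276)*(-3) = 6900*(-3) = -20700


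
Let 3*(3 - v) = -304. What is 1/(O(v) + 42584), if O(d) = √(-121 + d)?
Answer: 63876/2720095609 - 5*I*√6/5440191218 ≈ 2.3483e-5 - 2.2513e-9*I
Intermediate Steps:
v = 313/3 (v = 3 - ⅓*(-304) = 3 + 304/3 = 313/3 ≈ 104.33)
1/(O(v) + 42584) = 1/(√(-121 + 313/3) + 42584) = 1/(√(-50/3) + 42584) = 1/(5*I*√6/3 + 42584) = 1/(42584 + 5*I*√6/3)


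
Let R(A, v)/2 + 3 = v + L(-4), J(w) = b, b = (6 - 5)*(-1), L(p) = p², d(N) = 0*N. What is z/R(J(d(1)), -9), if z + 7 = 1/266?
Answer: -1861/2128 ≈ -0.87453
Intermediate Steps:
d(N) = 0
z = -1861/266 (z = -7 + 1/266 = -1861/266 ≈ -6.9962)
b = -1 (b = 1*(-1) = -1)
J(w) = -1
R(A, v) = 26 + 2*v (R(A, v) = -6 + 2*(v + (-4)²) = -6 + 2*(v + 16) = -6 + 2*(16 + v) = -6 + (32 + 2*v) = 26 + 2*v)
z/R(J(d(1)), -9) = -1861/(266*(26 + 2*(-9))) = -1861/(266*(26 - 18)) = -1861/266/8 = -1861/266*⅛ = -1861/2128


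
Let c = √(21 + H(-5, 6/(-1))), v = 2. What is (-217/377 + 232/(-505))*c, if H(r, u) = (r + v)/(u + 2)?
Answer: -197049*√87/380770 ≈ -4.8269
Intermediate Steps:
H(r, u) = (2 + r)/(2 + u) (H(r, u) = (r + 2)/(u + 2) = (2 + r)/(2 + u))
c = √87/2 (c = √(21 + (2 - 5)/(2 + 6/(-1))) = √(21 - 3/(2 + 6*(-1))) = √(21 - 3/(2 - 6)) = √(21 - 3/(-4)) = √(21 - ¼*(-3)) = √(21 + ¾) = √(87/4) = √87/2 ≈ 4.6637)
(-217/377 + 232/(-505))*c = (-217/377 + 232/(-505))*(√87/2) = (-217*1/377 + 232*(-1/505))*(√87/2) = (-217/377 - 232/505)*(√87/2) = -197049*√87/380770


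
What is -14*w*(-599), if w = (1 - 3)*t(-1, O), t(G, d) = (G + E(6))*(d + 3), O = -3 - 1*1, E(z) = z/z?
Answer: 0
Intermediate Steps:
E(z) = 1
O = -4 (O = -3 - 1 = -4)
t(G, d) = (1 + G)*(3 + d) (t(G, d) = (G + 1)*(d + 3) = (1 + G)*(3 + d))
w = 0 (w = (1 - 3)*(3 - 4 + 3*(-1) - 1*(-4)) = -2*(3 - 4 - 3 + 4) = -2*0 = 0)
-14*w*(-599) = -14*0*(-599) = 0*(-599) = 0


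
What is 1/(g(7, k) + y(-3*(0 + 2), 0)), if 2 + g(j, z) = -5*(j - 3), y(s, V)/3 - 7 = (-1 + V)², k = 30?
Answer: ½ ≈ 0.50000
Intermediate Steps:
y(s, V) = 21 + 3*(-1 + V)²
g(j, z) = 13 - 5*j (g(j, z) = -2 - 5*(j - 3) = -2 - 5*(-3 + j) = -2 + (15 - 5*j) = 13 - 5*j)
1/(g(7, k) + y(-3*(0 + 2), 0)) = 1/((13 - 5*7) + (21 + 3*(-1 + 0)²)) = 1/((13 - 35) + (21 + 3*(-1)²)) = 1/(-22 + (21 + 3*1)) = 1/(-22 + (21 + 3)) = 1/(-22 + 24) = 1/2 = ½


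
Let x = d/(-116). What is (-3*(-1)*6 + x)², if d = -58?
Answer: 1369/4 ≈ 342.25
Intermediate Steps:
x = ½ (x = -58/(-116) = -58*(-1/116) = ½ ≈ 0.50000)
(-3*(-1)*6 + x)² = (-3*(-1)*6 + ½)² = (3*6 + ½)² = (18 + ½)² = (37/2)² = 1369/4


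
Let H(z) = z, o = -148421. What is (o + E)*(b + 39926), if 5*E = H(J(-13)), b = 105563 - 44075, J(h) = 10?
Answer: -15051764466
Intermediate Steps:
b = 61488
E = 2 (E = (1/5)*10 = 2)
(o + E)*(b + 39926) = (-148421 + 2)*(61488 + 39926) = -148419*101414 = -15051764466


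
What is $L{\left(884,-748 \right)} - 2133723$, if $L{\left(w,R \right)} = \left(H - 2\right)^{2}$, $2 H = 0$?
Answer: $-2133719$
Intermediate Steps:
$H = 0$ ($H = \frac{1}{2} \cdot 0 = 0$)
$L{\left(w,R \right)} = 4$ ($L{\left(w,R \right)} = \left(0 - 2\right)^{2} = \left(-2\right)^{2} = 4$)
$L{\left(884,-748 \right)} - 2133723 = 4 - 2133723 = -2133719$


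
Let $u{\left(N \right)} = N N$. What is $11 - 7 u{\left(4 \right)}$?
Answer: $-101$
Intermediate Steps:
$u{\left(N \right)} = N^{2}$
$11 - 7 u{\left(4 \right)} = 11 - 7 \cdot 4^{2} = 11 - 112 = -101$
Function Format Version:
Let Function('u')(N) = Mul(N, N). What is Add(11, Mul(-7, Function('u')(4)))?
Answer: -101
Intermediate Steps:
Function('u')(N) = Pow(N, 2)
Add(11, Mul(-7, Function('u')(4))) = Add(11, Mul(-7, Pow(4, 2))) = Add(11, Mul(-7, 16)) = Add(11, -112) = -101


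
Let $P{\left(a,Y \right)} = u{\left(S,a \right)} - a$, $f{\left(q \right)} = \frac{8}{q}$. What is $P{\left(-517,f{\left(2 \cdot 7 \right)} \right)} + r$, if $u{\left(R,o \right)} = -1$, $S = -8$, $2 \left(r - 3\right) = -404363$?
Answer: $- \frac{403325}{2} \approx -2.0166 \cdot 10^{5}$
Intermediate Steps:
$r = - \frac{404357}{2}$ ($r = 3 + \frac{1}{2} \left(-404363\right) = 3 - \frac{404363}{2} = - \frac{404357}{2} \approx -2.0218 \cdot 10^{5}$)
$P{\left(a,Y \right)} = -1 - a$
$P{\left(-517,f{\left(2 \cdot 7 \right)} \right)} + r = \left(-1 - -517\right) - \frac{404357}{2} = \left(-1 + 517\right) - \frac{404357}{2} = 516 - \frac{404357}{2} = - \frac{403325}{2}$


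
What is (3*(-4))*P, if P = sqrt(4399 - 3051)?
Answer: -24*sqrt(337) ≈ -440.58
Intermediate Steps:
P = 2*sqrt(337) (P = sqrt(1348) = 2*sqrt(337) ≈ 36.715)
(3*(-4))*P = (3*(-4))*(2*sqrt(337)) = -24*sqrt(337)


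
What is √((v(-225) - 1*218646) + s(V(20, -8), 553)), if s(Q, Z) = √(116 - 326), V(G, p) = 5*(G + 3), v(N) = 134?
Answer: √(-218512 + I*√210) ≈ 0.016 + 467.45*I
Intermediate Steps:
V(G, p) = 15 + 5*G (V(G, p) = 5*(3 + G) = 15 + 5*G)
s(Q, Z) = I*√210 (s(Q, Z) = √(-210) = I*√210)
√((v(-225) - 1*218646) + s(V(20, -8), 553)) = √((134 - 1*218646) + I*√210) = √((134 - 218646) + I*√210) = √(-218512 + I*√210)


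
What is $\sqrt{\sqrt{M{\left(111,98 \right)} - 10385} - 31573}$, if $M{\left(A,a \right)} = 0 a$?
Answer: $\sqrt{-31573 + i \sqrt{10385}} \approx 0.2868 + 177.69 i$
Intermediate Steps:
$M{\left(A,a \right)} = 0$
$\sqrt{\sqrt{M{\left(111,98 \right)} - 10385} - 31573} = \sqrt{\sqrt{0 - 10385} - 31573} = \sqrt{\sqrt{-10385} - 31573} = \sqrt{i \sqrt{10385} - 31573} = \sqrt{-31573 + i \sqrt{10385}}$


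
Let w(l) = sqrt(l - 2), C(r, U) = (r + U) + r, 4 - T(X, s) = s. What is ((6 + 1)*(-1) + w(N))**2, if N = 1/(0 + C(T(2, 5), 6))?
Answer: (-14 + I*sqrt(7))**2/4 ≈ 47.25 - 18.52*I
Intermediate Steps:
T(X, s) = 4 - s
C(r, U) = U + 2*r (C(r, U) = (U + r) + r = U + 2*r)
N = 1/4 (N = 1/(0 + (6 + 2*(4 - 1*5))) = 1/(0 + (6 + 2*(4 - 5))) = 1/(0 + (6 + 2*(-1))) = 1/(0 + (6 - 2)) = 1/(0 + 4) = 1/4 ≈ 0.25000)
w(l) = sqrt(-2 + l)
((6 + 1)*(-1) + w(N))**2 = ((6 + 1)*(-1) + sqrt(-2 + 1/4))**2 = (7*(-1) + sqrt(-7/4))**2 = (-7 + I*sqrt(7)/2)**2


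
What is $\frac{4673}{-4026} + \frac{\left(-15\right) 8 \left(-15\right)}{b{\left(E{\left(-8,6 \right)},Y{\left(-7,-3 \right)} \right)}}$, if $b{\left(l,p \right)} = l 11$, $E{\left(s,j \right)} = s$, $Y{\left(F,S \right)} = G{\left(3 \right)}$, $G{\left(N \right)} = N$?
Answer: $- \frac{87023}{4026} \approx -21.615$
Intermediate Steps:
$Y{\left(F,S \right)} = 3$
$b{\left(l,p \right)} = 11 l$
$\frac{4673}{-4026} + \frac{\left(-15\right) 8 \left(-15\right)}{b{\left(E{\left(-8,6 \right)},Y{\left(-7,-3 \right)} \right)}} = \frac{4673}{-4026} + \frac{\left(-15\right) 8 \left(-15\right)}{11 \left(-8\right)} = 4673 \left(- \frac{1}{4026}\right) + \frac{\left(-120\right) \left(-15\right)}{-88} = - \frac{4673}{4026} + 1800 \left(- \frac{1}{88}\right) = - \frac{4673}{4026} - \frac{225}{11} = - \frac{87023}{4026}$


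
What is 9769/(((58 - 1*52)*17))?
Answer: 9769/102 ≈ 95.775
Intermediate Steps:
9769/(((58 - 1*52)*17)) = 9769/(((58 - 52)*17)) = 9769/((6*17)) = 9769/102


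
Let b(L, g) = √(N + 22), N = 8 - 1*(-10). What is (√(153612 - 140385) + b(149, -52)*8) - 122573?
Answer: -122573 + √13227 + 16*√10 ≈ -1.2241e+5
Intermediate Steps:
N = 18 (N = 8 + 10 = 18)
b(L, g) = 2*√10 (b(L, g) = √(18 + 22) = √40 = 2*√10)
(√(153612 - 140385) + b(149, -52)*8) - 122573 = (√(153612 - 140385) + (2*√10)*8) - 122573 = (√13227 + 16*√10) - 122573 = -122573 + √13227 + 16*√10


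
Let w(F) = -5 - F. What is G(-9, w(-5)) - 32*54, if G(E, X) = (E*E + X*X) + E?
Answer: -1656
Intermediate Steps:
G(E, X) = E + E**2 + X**2 (G(E, X) = (E**2 + X**2) + E = E + E**2 + X**2)
G(-9, w(-5)) - 32*54 = (-9 + (-9)**2 + (-5 - 1*(-5))**2) - 32*54 = (-9 + 81 + (-5 + 5)**2) - 1728 = (-9 + 81 + 0**2) - 1728 = (-9 + 81 + 0) - 1728 = 72 - 1728 = -1656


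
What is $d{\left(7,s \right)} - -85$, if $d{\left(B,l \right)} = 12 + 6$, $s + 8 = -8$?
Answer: $103$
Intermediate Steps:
$s = -16$ ($s = -8 - 8 = -16$)
$d{\left(B,l \right)} = 18$
$d{\left(7,s \right)} - -85 = 18 - -85 = 18 + 85 = 103$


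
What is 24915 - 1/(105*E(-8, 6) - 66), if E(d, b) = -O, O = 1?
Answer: 4260466/171 ≈ 24915.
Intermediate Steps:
E(d, b) = -1 (E(d, b) = -1*1 = -1)
24915 - 1/(105*E(-8, 6) - 66) = 24915 - 1/(105*(-1) - 66) = 24915 - 1/(-105 - 66) = 24915 - 1/(-171) = 24915 - 1*(-1/171) = 24915 + 1/171 = 4260466/171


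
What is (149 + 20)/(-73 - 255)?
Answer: -169/328 ≈ -0.51524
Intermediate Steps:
(149 + 20)/(-73 - 255) = 169/(-328) = 169*(-1/328) = -169/328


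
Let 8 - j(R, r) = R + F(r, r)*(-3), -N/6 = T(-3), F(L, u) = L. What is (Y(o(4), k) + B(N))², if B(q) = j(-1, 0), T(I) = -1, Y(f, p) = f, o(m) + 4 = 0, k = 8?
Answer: 25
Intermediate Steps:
o(m) = -4 (o(m) = -4 + 0 = -4)
N = 6 (N = -6*(-1) = 6)
j(R, r) = 8 - R + 3*r (j(R, r) = 8 - (R + r*(-3)) = 8 - (R - 3*r) = 8 + (-R + 3*r) = 8 - R + 3*r)
B(q) = 9 (B(q) = 8 - 1*(-1) + 3*0 = 8 + 1 + 0 = 9)
(Y(o(4), k) + B(N))² = (-4 + 9)² = 5² = 25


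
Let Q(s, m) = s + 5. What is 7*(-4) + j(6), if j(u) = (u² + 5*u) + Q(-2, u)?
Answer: 41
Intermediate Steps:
Q(s, m) = 5 + s
j(u) = 3 + u² + 5*u (j(u) = (u² + 5*u) + (5 - 2) = (u² + 5*u) + 3 = 3 + u² + 5*u)
7*(-4) + j(6) = 7*(-4) + (3 + 6² + 5*6) = -28 + (3 + 36 + 30) = -28 + 69 = 41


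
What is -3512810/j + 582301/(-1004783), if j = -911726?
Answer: 1499356404352/458043392729 ≈ 3.2734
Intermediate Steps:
-3512810/j + 582301/(-1004783) = -3512810/(-911726) + 582301/(-1004783) = -3512810*(-1/911726) + 582301*(-1/1004783) = 1756405/455863 - 582301/1004783 = 1499356404352/458043392729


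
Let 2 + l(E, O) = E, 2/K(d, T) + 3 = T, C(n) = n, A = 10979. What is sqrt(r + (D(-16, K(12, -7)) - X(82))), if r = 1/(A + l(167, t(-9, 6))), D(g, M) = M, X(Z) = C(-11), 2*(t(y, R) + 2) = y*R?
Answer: sqrt(8382809330)/27860 ≈ 3.2864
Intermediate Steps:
t(y, R) = -2 + R*y/2 (t(y, R) = -2 + (y*R)/2 = -2 + (R*y)/2 = -2 + R*y/2)
K(d, T) = 2/(-3 + T)
l(E, O) = -2 + E
X(Z) = -11
r = 1/11144 (r = 1/(10979 + (-2 + 167)) = 1/(10979 + 165) = 1/11144 ≈ 8.9734e-5)
sqrt(r + (D(-16, K(12, -7)) - X(82))) = sqrt(1/11144 + (2/(-3 - 7) - 1*(-11))) = sqrt(1/11144 + (2/(-10) + 11)) = sqrt(1/11144 + (2*(-1/10) + 11)) = sqrt(1/11144 + (-1/5 + 11)) = sqrt(1/11144 + 54/5) = sqrt(601781/55720) = sqrt(8382809330)/27860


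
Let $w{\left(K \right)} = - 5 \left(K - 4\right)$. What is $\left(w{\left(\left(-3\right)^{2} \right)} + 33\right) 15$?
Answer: $120$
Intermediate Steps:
$w{\left(K \right)} = 20 - 5 K$ ($w{\left(K \right)} = - 5 \left(-4 + K\right) = 20 - 5 K$)
$\left(w{\left(\left(-3\right)^{2} \right)} + 33\right) 15 = \left(\left(20 - 5 \left(-3\right)^{2}\right) + 33\right) 15 = \left(\left(20 - 45\right) + 33\right) 15 = \left(-25 + 33\right) 15 = 8 \cdot 15 = 120$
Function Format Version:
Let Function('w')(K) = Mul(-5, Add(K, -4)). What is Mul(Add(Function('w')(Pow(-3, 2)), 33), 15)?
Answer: 120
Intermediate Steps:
Function('w')(K) = Add(20, Mul(-5, K)) (Function('w')(K) = Mul(-5, Add(-4, K)) = Add(20, Mul(-5, K)))
Mul(Add(Function('w')(Pow(-3, 2)), 33), 15) = Mul(Add(Add(20, Mul(-5, Pow(-3, 2))), 33), 15) = Mul(Add(Add(20, Mul(-5, 9)), 33), 15) = Mul(Add(Add(20, -45), 33), 15) = Mul(Add(-25, 33), 15) = Mul(8, 15) = 120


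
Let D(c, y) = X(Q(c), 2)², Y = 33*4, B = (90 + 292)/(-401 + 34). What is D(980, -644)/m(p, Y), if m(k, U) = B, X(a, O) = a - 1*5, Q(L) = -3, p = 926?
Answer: -11744/191 ≈ -61.487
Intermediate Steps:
B = -382/367 (B = 382/(-367) = 382*(-1/367) = -382/367 ≈ -1.0409)
X(a, O) = -5 + a (X(a, O) = a - 5 = -5 + a)
Y = 132
m(k, U) = -382/367
D(c, y) = 64 (D(c, y) = (-5 - 3)² = (-8)² = 64)
D(980, -644)/m(p, Y) = 64/(-382/367) = 64*(-367/382) = -11744/191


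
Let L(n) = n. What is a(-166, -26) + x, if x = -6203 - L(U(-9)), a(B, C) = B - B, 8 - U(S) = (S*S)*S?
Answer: -6940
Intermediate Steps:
U(S) = 8 - S³ (U(S) = 8 - S*S*S = 8 - S²*S = 8 - S³)
a(B, C) = 0
x = -6940 (x = -6203 - (8 - 1*(-9)³) = -6203 - (8 - 1*(-729)) = -6203 - (8 + 729) = -6203 - 1*737 = -6203 - 737 = -6940)
a(-166, -26) + x = 0 - 6940 = -6940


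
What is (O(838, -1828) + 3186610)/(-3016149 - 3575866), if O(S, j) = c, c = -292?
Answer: -3186318/6592015 ≈ -0.48336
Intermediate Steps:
O(S, j) = -292
(O(838, -1828) + 3186610)/(-3016149 - 3575866) = (-292 + 3186610)/(-3016149 - 3575866) = 3186318/(-6592015) = 3186318*(-1/6592015) = -3186318/6592015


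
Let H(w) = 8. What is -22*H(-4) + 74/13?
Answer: -2214/13 ≈ -170.31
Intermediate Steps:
-22*H(-4) + 74/13 = -22*8 + 74/13 = -176 + 74*(1/13) = -176 + 74/13 = -2214/13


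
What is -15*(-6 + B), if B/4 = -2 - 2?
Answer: 330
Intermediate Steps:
B = -16 (B = 4*(-2 - 2) = 4*(-4) = -16)
-15*(-6 + B) = -15*(-6 - 16) = -15*(-22) = 330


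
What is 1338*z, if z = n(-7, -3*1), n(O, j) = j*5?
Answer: -20070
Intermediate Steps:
n(O, j) = 5*j
z = -15 (z = 5*(-3*1) = 5*(-3) = -15)
1338*z = 1338*(-15) = -20070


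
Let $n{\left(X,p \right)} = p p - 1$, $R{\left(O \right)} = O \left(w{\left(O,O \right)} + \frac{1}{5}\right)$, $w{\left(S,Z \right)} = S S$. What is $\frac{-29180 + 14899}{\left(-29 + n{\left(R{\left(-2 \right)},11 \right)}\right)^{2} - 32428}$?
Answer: $\frac{14281}{24147} \approx 0.59142$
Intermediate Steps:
$w{\left(S,Z \right)} = S^{2}$
$R{\left(O \right)} = O \left(\frac{1}{5} + O^{2}\right)$ ($R{\left(O \right)} = O \left(O^{2} + \frac{1}{5}\right) = O \left(\frac{1}{5} + O^{2}\right)$)
$n{\left(X,p \right)} = -1 + p^{2}$ ($n{\left(X,p \right)} = p^{2} - 1 = -1 + p^{2}$)
$\frac{-29180 + 14899}{\left(-29 + n{\left(R{\left(-2 \right)},11 \right)}\right)^{2} - 32428} = \frac{-29180 + 14899}{\left(-29 - \left(1 - 11^{2}\right)\right)^{2} - 32428} = - \frac{14281}{\left(-29 + \left(-1 + 121\right)\right)^{2} - 32428} = - \frac{14281}{\left(-29 + 120\right)^{2} - 32428} = - \frac{14281}{91^{2} - 32428} = - \frac{14281}{8281 - 32428} = - \frac{14281}{-24147} = \left(-14281\right) \left(- \frac{1}{24147}\right) = \frac{14281}{24147}$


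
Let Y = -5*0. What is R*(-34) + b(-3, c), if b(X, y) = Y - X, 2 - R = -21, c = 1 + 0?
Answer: -779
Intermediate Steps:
c = 1
Y = 0
R = 23 (R = 2 - 1*(-21) = 2 + 21 = 23)
b(X, y) = -X (b(X, y) = 0 - X = -X)
R*(-34) + b(-3, c) = 23*(-34) - 1*(-3) = -782 + 3 = -779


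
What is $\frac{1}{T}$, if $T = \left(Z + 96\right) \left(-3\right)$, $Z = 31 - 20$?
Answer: $- \frac{1}{321} \approx -0.0031153$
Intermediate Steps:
$Z = 11$
$T = -321$ ($T = \left(11 + 96\right) \left(-3\right) = 107 \left(-3\right) = -321$)
$\frac{1}{T} = \frac{1}{-321} = - \frac{1}{321}$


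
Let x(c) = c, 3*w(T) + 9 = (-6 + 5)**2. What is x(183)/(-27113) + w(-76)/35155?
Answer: -19516999/2859472545 ≈ -0.0068254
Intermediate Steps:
w(T) = -8/3 (w(T) = -3 + (-6 + 5)**2/3 = -3 + (1/3)*(-1)**2 = -3 + (1/3)*1 = -3 + 1/3 = -8/3)
x(183)/(-27113) + w(-76)/35155 = 183/(-27113) - 8/3/35155 = 183*(-1/27113) - 8/3*1/35155 = -183/27113 - 8/105465 = -19516999/2859472545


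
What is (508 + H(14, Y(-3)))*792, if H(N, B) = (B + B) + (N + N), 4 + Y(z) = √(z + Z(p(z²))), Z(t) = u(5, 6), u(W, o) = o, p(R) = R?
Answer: 418176 + 1584*√3 ≈ 4.2092e+5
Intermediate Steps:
Z(t) = 6
Y(z) = -4 + √(6 + z) (Y(z) = -4 + √(z + 6) = -4 + √(6 + z))
H(N, B) = 2*B + 2*N
(508 + H(14, Y(-3)))*792 = (508 + (2*(-4 + √(6 - 3)) + 2*14))*792 = (508 + (2*(-4 + √3) + 28))*792 = (508 + ((-8 + 2*√3) + 28))*792 = (508 + (20 + 2*√3))*792 = (528 + 2*√3)*792 = 418176 + 1584*√3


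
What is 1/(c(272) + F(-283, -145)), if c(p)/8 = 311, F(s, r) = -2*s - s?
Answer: 1/3337 ≈ 0.00029967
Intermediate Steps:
F(s, r) = -3*s
c(p) = 2488 (c(p) = 8*311 = 2488)
1/(c(272) + F(-283, -145)) = 1/(2488 - 3*(-283)) = 1/(2488 + 849) = 1/3337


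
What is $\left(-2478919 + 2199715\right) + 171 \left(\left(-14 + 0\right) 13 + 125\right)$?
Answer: $-288951$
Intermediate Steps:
$\left(-2478919 + 2199715\right) + 171 \left(\left(-14 + 0\right) 13 + 125\right) = -279204 + 171 \left(\left(-14\right) 13 + 125\right) = -279204 + 171 \left(-182 + 125\right) = -279204 + 171 \left(-57\right) = -279204 - 9747 = -288951$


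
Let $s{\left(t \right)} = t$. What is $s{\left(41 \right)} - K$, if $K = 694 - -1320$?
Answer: $-1973$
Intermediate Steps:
$K = 2014$ ($K = 694 + 1320 = 2014$)
$s{\left(41 \right)} - K = 41 - 2014 = -1973$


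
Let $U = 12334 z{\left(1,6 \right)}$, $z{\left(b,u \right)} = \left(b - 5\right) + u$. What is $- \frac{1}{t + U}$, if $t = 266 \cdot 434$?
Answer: $- \frac{1}{140112} \approx -7.1371 \cdot 10^{-6}$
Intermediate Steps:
$z{\left(b,u \right)} = -5 + b + u$ ($z{\left(b,u \right)} = \left(-5 + b\right) + u = -5 + b + u$)
$t = 115444$
$U = 24668$ ($U = 12334 \left(-5 + 1 + 6\right) = 12334 \cdot 2 = 24668$)
$- \frac{1}{t + U} = - \frac{1}{115444 + 24668} = - \frac{1}{140112}$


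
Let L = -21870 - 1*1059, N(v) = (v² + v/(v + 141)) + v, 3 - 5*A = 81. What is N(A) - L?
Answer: 120993421/5225 ≈ 23157.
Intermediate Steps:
A = -78/5 (A = ⅗ - ⅕*81 = ⅗ - 81/5 = -78/5 ≈ -15.600)
N(v) = v + v² + v/(141 + v) (N(v) = (v² + v/(141 + v)) + v = v + v² + v/(141 + v))
L = -22929 (L = -21870 - 1059 = -22929)
N(A) - L = -78*(142 + (-78/5)² + 142*(-78/5))/(5*(141 - 78/5)) - 1*(-22929) = -78*(142 + 6084/25 - 11076/5)/(5*627/5) + 22929 = -78/5*5/627*(-45746/25) + 22929 = 1189396/5225 + 22929 = 120993421/5225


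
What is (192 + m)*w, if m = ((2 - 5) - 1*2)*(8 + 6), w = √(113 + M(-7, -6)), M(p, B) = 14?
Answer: 122*√127 ≈ 1374.9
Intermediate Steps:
w = √127 (w = √(113 + 14) = √127 ≈ 11.269)
m = -70 (m = (-3 - 2)*14 = -5*14 = -70)
(192 + m)*w = (192 - 70)*√127 = 122*√127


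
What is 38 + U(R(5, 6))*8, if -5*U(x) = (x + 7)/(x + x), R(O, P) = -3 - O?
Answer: 379/10 ≈ 37.900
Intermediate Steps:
U(x) = -(7 + x)/(10*x) (U(x) = -(x + 7)/(5*(x + x)) = -(7 + x)/(5*(2*x)) = -(7 + x)*1/(2*x)/5 = -(7 + x)/(10*x))
38 + U(R(5, 6))*8 = 38 + ((-7 - (-3 - 1*5))/(10*(-3 - 1*5)))*8 = 38 + ((-7 - (-3 - 5))/(10*(-3 - 5)))*8 = 38 + ((⅒)*(-7 - 1*(-8))/(-8))*8 = 38 + ((⅒)*(-⅛)*(-7 + 8))*8 = 38 + ((⅒)*(-⅛)*1)*8 = 38 - 1/80*8 = 38 - ⅒ = 379/10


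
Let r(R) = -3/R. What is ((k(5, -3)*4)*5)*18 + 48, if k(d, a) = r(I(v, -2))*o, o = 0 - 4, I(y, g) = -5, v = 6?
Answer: -816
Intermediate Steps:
o = -4
k(d, a) = -12/5 (k(d, a) = -3/(-5)*(-4) = -3*(-⅕)*(-4) = (⅗)*(-4) = -12/5)
((k(5, -3)*4)*5)*18 + 48 = (-12/5*4*5)*18 + 48 = -48/5*5*18 + 48 = -48*18 + 48 = -864 + 48 = -816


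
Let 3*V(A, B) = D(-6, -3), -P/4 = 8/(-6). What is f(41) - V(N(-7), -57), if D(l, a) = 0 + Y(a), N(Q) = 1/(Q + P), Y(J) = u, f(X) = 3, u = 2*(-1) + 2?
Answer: 3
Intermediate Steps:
u = 0 (u = -2 + 2 = 0)
P = 16/3 (P = -32/(-6) = -32*(-1)/6 = -4*(-4/3) = 16/3 ≈ 5.3333)
Y(J) = 0
N(Q) = 1/(16/3 + Q) (N(Q) = 1/(Q + 16/3) = 1/(16/3 + Q))
D(l, a) = 0 (D(l, a) = 0 + 0 = 0)
V(A, B) = 0 (V(A, B) = (⅓)*0 = 0)
f(41) - V(N(-7), -57) = 3 - 1*0 = 3 + 0 = 3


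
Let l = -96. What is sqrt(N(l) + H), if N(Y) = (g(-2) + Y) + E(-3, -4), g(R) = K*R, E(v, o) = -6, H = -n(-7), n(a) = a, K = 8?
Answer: I*sqrt(111) ≈ 10.536*I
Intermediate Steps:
H = 7 (H = -1*(-7) = 7)
g(R) = 8*R
N(Y) = -22 + Y (N(Y) = (8*(-2) + Y) - 6 = (-16 + Y) - 6 = -22 + Y)
sqrt(N(l) + H) = sqrt((-22 - 96) + 7) = sqrt(-118 + 7) = sqrt(-111) = I*sqrt(111)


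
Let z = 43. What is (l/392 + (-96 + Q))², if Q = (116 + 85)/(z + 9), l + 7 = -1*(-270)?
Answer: 217248277801/25969216 ≈ 8365.6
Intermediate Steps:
l = 263 (l = -7 - 1*(-270) = -7 + 270 = 263)
Q = 201/52 (Q = (116 + 85)/(43 + 9) = 201/52 ≈ 3.8654)
(l/392 + (-96 + Q))² = (263/392 + (-96 + 201/52))² = (263*(1/392) - 4791/52)² = (263/392 - 4791/52)² = (-466099/5096)² = 217248277801/25969216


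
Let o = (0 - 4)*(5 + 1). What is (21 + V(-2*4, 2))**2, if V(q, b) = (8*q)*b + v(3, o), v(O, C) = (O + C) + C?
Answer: 23104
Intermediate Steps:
o = -24 (o = -4*6 = -24)
v(O, C) = O + 2*C (v(O, C) = (C + O) + C = O + 2*C)
V(q, b) = -45 + 8*b*q (V(q, b) = (8*q)*b + (3 + 2*(-24)) = 8*b*q + (3 - 48) = 8*b*q - 45 = -45 + 8*b*q)
(21 + V(-2*4, 2))**2 = (21 + (-45 + 8*2*(-2*4)))**2 = (21 + (-45 + 8*2*(-8)))**2 = (21 + (-45 - 128))**2 = (21 - 173)**2 = (-152)**2 = 23104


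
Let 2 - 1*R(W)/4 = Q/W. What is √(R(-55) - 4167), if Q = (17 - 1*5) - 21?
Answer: 7*I*√256795/55 ≈ 64.495*I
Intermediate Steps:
Q = -9 (Q = (17 - 5) - 21 = 12 - 21 = -9)
R(W) = 8 + 36/W (R(W) = 8 - (-36)/W = 8 + 36/W)
√(R(-55) - 4167) = √((8 + 36/(-55)) - 4167) = √((8 + 36*(-1/55)) - 4167) = √((8 - 36/55) - 4167) = √(404/55 - 4167) = √(-228781/55) = 7*I*√256795/55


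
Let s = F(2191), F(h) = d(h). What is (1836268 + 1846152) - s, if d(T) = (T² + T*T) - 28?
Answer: -5918514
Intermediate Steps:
d(T) = -28 + 2*T² (d(T) = (T² + T²) - 28 = 2*T² - 28 = -28 + 2*T²)
F(h) = -28 + 2*h²
s = 9600934 (s = -28 + 2*2191² = -28 + 2*4800481 = -28 + 9600962 = 9600934)
(1836268 + 1846152) - s = (1836268 + 1846152) - 1*9600934 = 3682420 - 9600934 = -5918514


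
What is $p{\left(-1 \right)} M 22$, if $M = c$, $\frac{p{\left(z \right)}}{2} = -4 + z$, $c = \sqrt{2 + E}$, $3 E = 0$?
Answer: $- 220 \sqrt{2} \approx -311.13$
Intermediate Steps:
$E = 0$ ($E = \frac{1}{3} \cdot 0 = 0$)
$c = \sqrt{2}$ ($c = \sqrt{2 + 0} = \sqrt{2} \approx 1.4142$)
$p{\left(z \right)} = -8 + 2 z$ ($p{\left(z \right)} = 2 \left(-4 + z\right) = -8 + 2 z$)
$M = \sqrt{2} \approx 1.4142$
$p{\left(-1 \right)} M 22 = \left(-8 + 2 \left(-1\right)\right) \sqrt{2} \cdot 22 = \left(-8 - 2\right) \sqrt{2} \cdot 22 = - 10 \sqrt{2} \cdot 22 = - 220 \sqrt{2}$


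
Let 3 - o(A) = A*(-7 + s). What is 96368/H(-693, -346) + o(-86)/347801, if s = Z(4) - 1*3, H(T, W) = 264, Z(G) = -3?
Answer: 4189574051/11477433 ≈ 365.03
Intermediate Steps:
s = -6 (s = -3 - 1*3 = -3 - 3 = -6)
o(A) = 3 + 13*A (o(A) = 3 - A*(-7 - 6) = 3 - A*(-13) = 3 - (-13)*A = 3 + 13*A)
96368/H(-693, -346) + o(-86)/347801 = 96368/264 + (3 + 13*(-86))/347801 = 96368*(1/264) + (3 - 1118)*(1/347801) = 12046/33 - 1115*1/347801 = 12046/33 - 1115/347801 = 4189574051/11477433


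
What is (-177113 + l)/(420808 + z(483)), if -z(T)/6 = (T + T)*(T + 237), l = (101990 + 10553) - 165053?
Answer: 229623/3752312 ≈ 0.061195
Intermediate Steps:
l = -52510 (l = 112543 - 165053 = -52510)
z(T) = -12*T*(237 + T) (z(T) = -6*(T + T)*(T + 237) = -6*2*T*(237 + T) = -12*T*(237 + T))
(-177113 + l)/(420808 + z(483)) = (-177113 - 52510)/(420808 - 12*483*(237 + 483)) = -229623/(420808 - 12*483*720) = -229623/(420808 - 4173120) = -229623/(-3752312) = -229623*(-1/3752312) = 229623/3752312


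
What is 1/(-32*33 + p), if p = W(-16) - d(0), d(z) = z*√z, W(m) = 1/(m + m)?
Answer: -32/33793 ≈ -0.00094694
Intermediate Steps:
W(m) = 1/(2*m)
d(z) = z^(3/2)
p = -1/32 (p = (½)/(-16) - 0^(3/2) = (½)*(-1/16) - 1*0 = -1/32 + 0 = -1/32 ≈ -0.031250)
1/(-32*33 + p) = 1/(-32*33 - 1/32) = 1/(-1056 - 1/32) = 1/(-33793/32) = -32/33793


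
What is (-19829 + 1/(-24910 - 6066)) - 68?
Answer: -616329473/30976 ≈ -19897.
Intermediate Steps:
(-19829 + 1/(-24910 - 6066)) - 68 = (-19829 + 1/(-30976)) - 68 = (-19829 - 1/30976) - 68 = -614223105/30976 - 68 = -616329473/30976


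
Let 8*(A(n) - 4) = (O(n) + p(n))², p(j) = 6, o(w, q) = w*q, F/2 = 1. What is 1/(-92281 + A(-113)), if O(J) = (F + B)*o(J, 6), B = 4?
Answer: 2/3940407 ≈ 5.0756e-7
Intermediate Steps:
F = 2 (F = 2*1 = 2)
o(w, q) = q*w
O(J) = 36*J (O(J) = (2 + 4)*(6*J) = 6*(6*J) = 36*J)
A(n) = 4 + (6 + 36*n)²/8 (A(n) = 4 + (36*n + 6)²/8 = 4 + (6 + 36*n)²/8)
1/(-92281 + A(-113)) = 1/(-92281 + (4 + 9*(1 + 6*(-113))²/2)) = 1/(-92281 + (4 + 9*(1 - 678)²/2)) = 1/(-92281 + (4 + (9/2)*(-677)²)) = 1/(-92281 + (4 + (9/2)*458329)) = 1/(-92281 + (4 + 4124961/2)) = 1/(-92281 + 4124969/2) = 1/(3940407/2) = 2/3940407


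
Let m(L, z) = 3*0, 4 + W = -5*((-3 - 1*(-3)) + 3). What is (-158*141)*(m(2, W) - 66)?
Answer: 1470348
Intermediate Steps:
W = -19 (W = -4 - 5*((-3 - 1*(-3)) + 3) = -4 - 5*((-3 + 3) + 3) = -4 - 5*(0 + 3) = -4 - 5*3 = -4 - 15 = -19)
m(L, z) = 0
(-158*141)*(m(2, W) - 66) = (-158*141)*(0 - 66) = -22278*(-66) = 1470348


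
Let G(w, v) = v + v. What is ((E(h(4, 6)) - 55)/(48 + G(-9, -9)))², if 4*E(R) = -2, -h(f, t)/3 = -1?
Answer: 1369/400 ≈ 3.4225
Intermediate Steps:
G(w, v) = 2*v
h(f, t) = 3 (h(f, t) = -3*(-1) = 3)
E(R) = -½ (E(R) = (¼)*(-2) = -½)
((E(h(4, 6)) - 55)/(48 + G(-9, -9)))² = ((-½ - 55)/(48 + 2*(-9)))² = (-111/(2*(48 - 18)))² = (-111/2/30)² = (-111/2*1/30)² = (-37/20)² = 1369/400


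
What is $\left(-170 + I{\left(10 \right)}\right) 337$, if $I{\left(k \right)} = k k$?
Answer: $-23590$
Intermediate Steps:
$I{\left(k \right)} = k^{2}$
$\left(-170 + I{\left(10 \right)}\right) 337 = \left(-170 + 10^{2}\right) 337 = \left(-170 + 100\right) 337 = \left(-70\right) 337 = -23590$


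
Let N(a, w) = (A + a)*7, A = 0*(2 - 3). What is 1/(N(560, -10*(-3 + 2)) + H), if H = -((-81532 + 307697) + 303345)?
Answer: -1/525590 ≈ -1.9026e-6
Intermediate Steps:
A = 0 (A = 0*(-1) = 0)
H = -529510 (H = -(226165 + 303345) = -1*529510 = -529510)
N(a, w) = 7*a (N(a, w) = (0 + a)*7 = a*7 = 7*a)
1/(N(560, -10*(-3 + 2)) + H) = 1/(7*560 - 529510) = 1/(3920 - 529510) = 1/(-525590) = -1/525590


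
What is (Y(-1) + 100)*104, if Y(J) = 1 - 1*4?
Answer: 10088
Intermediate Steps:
Y(J) = -3 (Y(J) = 1 - 4 = -3)
(Y(-1) + 100)*104 = (-3 + 100)*104 = 97*104 = 10088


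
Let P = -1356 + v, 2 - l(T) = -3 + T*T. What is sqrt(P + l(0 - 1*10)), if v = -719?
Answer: I*sqrt(2170) ≈ 46.583*I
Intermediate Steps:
l(T) = 5 - T**2 (l(T) = 2 - (-3 + T*T) = 2 - (-3 + T**2) = 2 + (3 - T**2) = 5 - T**2)
P = -2075 (P = -1356 - 719 = -2075)
sqrt(P + l(0 - 1*10)) = sqrt(-2075 + (5 - (0 - 1*10)**2)) = sqrt(-2075 + (5 - (0 - 10)**2)) = sqrt(-2075 + (5 - 1*(-10)**2)) = sqrt(-2075 + (5 - 1*100)) = sqrt(-2075 + (5 - 100)) = sqrt(-2075 - 95) = sqrt(-2170) = I*sqrt(2170)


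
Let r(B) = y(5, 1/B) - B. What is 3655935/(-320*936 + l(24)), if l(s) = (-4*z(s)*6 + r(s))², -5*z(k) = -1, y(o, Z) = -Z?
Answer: -52645464000/4301109479 ≈ -12.240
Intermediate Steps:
z(k) = ⅕ (z(k) = -⅕*(-1) = ⅕)
r(B) = -B - 1/B (r(B) = -1/B - B = -B - 1/B)
l(s) = (-24/5 - s - 1/s)² (l(s) = (-4*⅕*6 + (-s - 1/s))² = (-⅘*6 + (-s - 1/s))² = (-24/5 + (-s - 1/s))² = (-24/5 - s - 1/s)²)
3655935/(-320*936 + l(24)) = 3655935/(-320*936 + (1/25)*(5 + 24*(24 + 5*24))²/24²) = 3655935/(-299520 + (1/25)*(1/576)*(5 + 24*(24 + 120))²) = 3655935/(-299520 + (1/25)*(1/576)*(5 + 24*144)²) = 3655935/(-299520 + (1/25)*(1/576)*(5 + 3456)²) = 3655935/(-299520 + (1/25)*(1/576)*3461²) = 3655935/(-299520 + (1/25)*(1/576)*11978521) = 3655935/(-299520 + 11978521/14400) = 3655935/(-4301109479/14400) = 3655935*(-14400/4301109479) = -52645464000/4301109479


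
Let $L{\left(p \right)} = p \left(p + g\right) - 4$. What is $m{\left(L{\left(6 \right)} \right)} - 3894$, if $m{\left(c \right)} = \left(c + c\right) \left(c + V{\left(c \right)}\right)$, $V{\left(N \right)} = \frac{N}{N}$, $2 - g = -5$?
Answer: $7206$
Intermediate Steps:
$g = 7$ ($g = 2 - -5 = 2 + 5 = 7$)
$V{\left(N \right)} = 1$
$L{\left(p \right)} = -4 + p \left(7 + p\right)$ ($L{\left(p \right)} = p \left(p + 7\right) - 4 = p \left(7 + p\right) - 4 = -4 + p \left(7 + p\right)$)
$m{\left(c \right)} = 2 c \left(1 + c\right)$ ($m{\left(c \right)} = \left(c + c\right) \left(c + 1\right) = 2 c \left(1 + c\right)$)
$m{\left(L{\left(6 \right)} \right)} - 3894 = 2 \left(-4 + 6^{2} + 7 \cdot 6\right) \left(1 + \left(-4 + 6^{2} + 7 \cdot 6\right)\right) - 3894 = 2 \left(-4 + 36 + 42\right) \left(1 + \left(-4 + 36 + 42\right)\right) - 3894 = 2 \cdot 74 \left(1 + 74\right) - 3894 = 2 \cdot 74 \cdot 75 - 3894 = 11100 - 3894 = 7206$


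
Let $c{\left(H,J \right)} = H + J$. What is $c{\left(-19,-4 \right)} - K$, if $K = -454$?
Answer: $431$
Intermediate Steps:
$c{\left(-19,-4 \right)} - K = \left(-19 - 4\right) - -454 = -23 + 454 = 431$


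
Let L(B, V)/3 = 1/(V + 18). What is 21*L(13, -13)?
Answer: 63/5 ≈ 12.600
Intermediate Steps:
L(B, V) = 3/(18 + V) (L(B, V) = 3/(V + 18) = 3/(18 + V))
21*L(13, -13) = 21*(3/(18 - 13)) = 21*(3/5) = 21*(3*(⅕)) = 21*(⅗) = 63/5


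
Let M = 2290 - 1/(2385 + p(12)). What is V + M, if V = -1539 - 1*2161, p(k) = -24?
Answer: -3329011/2361 ≈ -1410.0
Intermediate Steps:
V = -3700 (V = -1539 - 2161 = -3700)
M = 5406689/2361 (M = 2290 - 1/(2385 - 24) = 2290 - 1/2361 = 5406689/2361 ≈ 2290.0)
V + M = -3700 + 5406689/2361 = -3329011/2361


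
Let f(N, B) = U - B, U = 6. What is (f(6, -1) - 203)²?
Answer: 38416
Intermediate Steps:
f(N, B) = 6 - B
(f(6, -1) - 203)² = ((6 - 1*(-1)) - 203)² = ((6 + 1) - 203)² = (7 - 203)² = (-196)² = 38416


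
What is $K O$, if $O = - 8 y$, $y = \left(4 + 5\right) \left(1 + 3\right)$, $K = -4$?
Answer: $1152$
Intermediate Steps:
$y = 36$ ($y = 9 \cdot 4 = 36$)
$O = -288$ ($O = \left(-8\right) 36 = -288$)
$K O = \left(-4\right) \left(-288\right) = 1152$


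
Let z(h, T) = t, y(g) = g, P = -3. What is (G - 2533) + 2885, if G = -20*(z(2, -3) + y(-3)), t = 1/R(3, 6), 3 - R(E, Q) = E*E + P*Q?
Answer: 1231/3 ≈ 410.33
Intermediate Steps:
R(E, Q) = 3 - E**2 + 3*Q (R(E, Q) = 3 - (E*E - 3*Q) = 3 - (E**2 - 3*Q) = 3 + (-E**2 + 3*Q) = 3 - E**2 + 3*Q)
t = 1/12 (t = 1/(3 - 1*3**2 + 3*6) = 1/(3 - 1*9 + 18) = 1/(3 - 9 + 18) = 1/12 ≈ 0.083333)
z(h, T) = 1/12
G = 175/3 (G = -20*(1/12 - 3) = -20*(-35/12) = 175/3 ≈ 58.333)
(G - 2533) + 2885 = (175/3 - 2533) + 2885 = -7424/3 + 2885 = 1231/3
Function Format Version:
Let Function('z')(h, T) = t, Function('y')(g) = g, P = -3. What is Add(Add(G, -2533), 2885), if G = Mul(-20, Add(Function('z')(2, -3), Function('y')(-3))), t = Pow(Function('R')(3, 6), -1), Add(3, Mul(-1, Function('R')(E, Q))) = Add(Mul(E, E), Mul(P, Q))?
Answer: Rational(1231, 3) ≈ 410.33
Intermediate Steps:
Function('R')(E, Q) = Add(3, Mul(-1, Pow(E, 2)), Mul(3, Q)) (Function('R')(E, Q) = Add(3, Mul(-1, Add(Mul(E, E), Mul(-3, Q)))) = Add(3, Mul(-1, Add(Pow(E, 2), Mul(-3, Q)))) = Add(3, Add(Mul(-1, Pow(E, 2)), Mul(3, Q))) = Add(3, Mul(-1, Pow(E, 2)), Mul(3, Q)))
t = Rational(1, 12) (t = Pow(Add(3, Mul(-1, Pow(3, 2)), Mul(3, 6)), -1) = Pow(Add(3, Mul(-1, 9), 18), -1) = Pow(Add(3, -9, 18), -1) = Pow(12, -1) = Rational(1, 12) ≈ 0.083333)
Function('z')(h, T) = Rational(1, 12)
G = Rational(175, 3) (G = Mul(-20, Add(Rational(1, 12), -3)) = Mul(-20, Rational(-35, 12)) = Rational(175, 3) ≈ 58.333)
Add(Add(G, -2533), 2885) = Add(Add(Rational(175, 3), -2533), 2885) = Add(Rational(-7424, 3), 2885) = Rational(1231, 3)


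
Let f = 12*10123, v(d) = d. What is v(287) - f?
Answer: -121189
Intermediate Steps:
f = 121476
v(287) - f = 287 - 1*121476 = 287 - 121476 = -121189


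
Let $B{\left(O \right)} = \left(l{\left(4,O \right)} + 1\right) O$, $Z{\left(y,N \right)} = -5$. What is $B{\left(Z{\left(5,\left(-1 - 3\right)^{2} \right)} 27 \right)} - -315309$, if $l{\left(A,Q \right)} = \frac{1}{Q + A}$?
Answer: $\frac{41287929}{131} \approx 3.1518 \cdot 10^{5}$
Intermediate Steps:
$l{\left(A,Q \right)} = \frac{1}{A + Q}$
$B{\left(O \right)} = O \left(1 + \frac{1}{4 + O}\right)$ ($B{\left(O \right)} = \left(\frac{1}{4 + O} + 1\right) O = \left(1 + \frac{1}{4 + O}\right) O = O \left(1 + \frac{1}{4 + O}\right)$)
$B{\left(Z{\left(5,\left(-1 - 3\right)^{2} \right)} 27 \right)} - -315309 = \frac{\left(-5\right) 27 \left(5 - 135\right)}{4 - 135} - -315309 = - \frac{135 \left(5 - 135\right)}{4 - 135} + 315309 = \left(-135\right) \frac{1}{-131} \left(-130\right) + 315309 = \left(-135\right) \left(- \frac{1}{131}\right) \left(-130\right) + 315309 = - \frac{17550}{131} + 315309 = \frac{41287929}{131}$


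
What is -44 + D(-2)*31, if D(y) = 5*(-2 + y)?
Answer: -664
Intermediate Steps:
D(y) = -10 + 5*y
-44 + D(-2)*31 = -44 + (-10 + 5*(-2))*31 = -44 + (-10 - 10)*31 = -44 - 20*31 = -44 - 620 = -664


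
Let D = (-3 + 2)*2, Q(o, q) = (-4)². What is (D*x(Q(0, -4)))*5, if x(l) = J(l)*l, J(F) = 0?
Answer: 0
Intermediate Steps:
Q(o, q) = 16
D = -2 (D = -1*2 = -2)
x(l) = 0 (x(l) = 0*l = 0)
(D*x(Q(0, -4)))*5 = -2*0*5 = 0*5 = 0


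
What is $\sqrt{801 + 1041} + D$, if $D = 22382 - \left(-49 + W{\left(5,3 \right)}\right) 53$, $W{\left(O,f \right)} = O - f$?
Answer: $24873 + \sqrt{1842} \approx 24916.0$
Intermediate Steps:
$D = 24873$ ($D = 22382 - \left(-49 + \left(5 - 3\right)\right) 53 = 22382 - \left(-49 + 2\right) 53 = 22382 - \left(-47\right) 53 = 22382 - -2491 = 22382 + 2491 = 24873$)
$\sqrt{801 + 1041} + D = \sqrt{801 + 1041} + 24873 = \sqrt{1842} + 24873 = 24873 + \sqrt{1842}$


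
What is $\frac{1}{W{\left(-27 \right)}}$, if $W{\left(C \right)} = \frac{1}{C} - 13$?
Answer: $- \frac{27}{352} \approx -0.076705$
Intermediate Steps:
$W{\left(C \right)} = -13 + \frac{1}{C}$ ($W{\left(C \right)} = \frac{1}{C} - 13 = -13 + \frac{1}{C}$)
$\frac{1}{W{\left(-27 \right)}} = \frac{1}{-13 + \frac{1}{-27}} = \frac{1}{-13 - \frac{1}{27}} = \frac{1}{- \frac{352}{27}} = - \frac{27}{352}$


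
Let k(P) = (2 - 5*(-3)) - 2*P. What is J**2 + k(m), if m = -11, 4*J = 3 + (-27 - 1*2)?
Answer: 325/4 ≈ 81.250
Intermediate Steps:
J = -13/2 (J = (3 + (-27 - 1*2))/4 = (3 + (-27 - 2))/4 = (3 - 29)/4 = (1/4)*(-26) = -13/2 ≈ -6.5000)
k(P) = 17 - 2*P (k(P) = (2 + 15) - 2*P = 17 - 2*P)
J**2 + k(m) = (-13/2)**2 + (17 - 2*(-11)) = 169/4 + (17 + 22) = 169/4 + 39 = 325/4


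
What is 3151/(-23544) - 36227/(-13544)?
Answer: 50640709/19929996 ≈ 2.5409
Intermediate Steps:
3151/(-23544) - 36227/(-13544) = 3151*(-1/23544) - 36227*(-1/13544) = -3151/23544 + 36227/13544 = 50640709/19929996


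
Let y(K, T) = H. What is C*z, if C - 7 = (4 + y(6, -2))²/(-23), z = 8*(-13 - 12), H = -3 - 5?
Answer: -29000/23 ≈ -1260.9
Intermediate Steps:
H = -8
y(K, T) = -8
z = -200 (z = 8*(-25) = -200)
C = 145/23 (C = 7 + (4 - 8)²/(-23) = 7 + (-4)²*(-1/23) = 7 + 16*(-1/23) = 7 - 16/23 = 145/23 ≈ 6.3043)
C*z = (145/23)*(-200) = -29000/23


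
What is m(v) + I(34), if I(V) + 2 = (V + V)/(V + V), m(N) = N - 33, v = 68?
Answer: 34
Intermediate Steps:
m(N) = -33 + N
I(V) = -1 (I(V) = -2 + (V + V)/(V + V) = -2 + (2*V)/((2*V)) = -2 + (2*V)*(1/(2*V)) = -2 + 1 = -1)
m(v) + I(34) = (-33 + 68) - 1 = 35 - 1 = 34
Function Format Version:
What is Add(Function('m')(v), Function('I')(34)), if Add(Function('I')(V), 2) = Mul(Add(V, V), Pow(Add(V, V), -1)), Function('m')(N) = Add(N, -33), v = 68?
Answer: 34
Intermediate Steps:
Function('m')(N) = Add(-33, N)
Function('I')(V) = -1 (Function('I')(V) = Add(-2, Mul(Add(V, V), Pow(Add(V, V), -1))) = Add(-2, Mul(Mul(2, V), Pow(Mul(2, V), -1))) = Add(-2, Mul(Mul(2, V), Mul(Rational(1, 2), Pow(V, -1)))) = Add(-2, 1) = -1)
Add(Function('m')(v), Function('I')(34)) = Add(Add(-33, 68), -1) = Add(35, -1) = 34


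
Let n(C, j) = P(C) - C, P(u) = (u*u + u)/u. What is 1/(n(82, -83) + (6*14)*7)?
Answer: 1/589 ≈ 0.0016978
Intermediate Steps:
P(u) = (u + u**2)/u (P(u) = (u**2 + u)/u = (u + u**2)/u)
n(C, j) = 1 (n(C, j) = (1 + C) - C = 1)
1/(n(82, -83) + (6*14)*7) = 1/(1 + (6*14)*7) = 1/(1 + 84*7) = 1/(1 + 588) = 1/589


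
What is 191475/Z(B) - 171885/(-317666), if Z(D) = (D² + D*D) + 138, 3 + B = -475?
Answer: 34848690540/36301758649 ≈ 0.95997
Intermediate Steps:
B = -478 (B = -3 - 475 = -478)
Z(D) = 138 + 2*D² (Z(D) = (D² + D²) + 138 = 2*D² + 138 = 138 + 2*D²)
191475/Z(B) - 171885/(-317666) = 191475/(138 + 2*(-478)²) - 171885/(-317666) = 191475/(138 + 2*228484) - 171885*(-1/317666) = 191475/(138 + 456968) + 171885/317666 = 191475/457106 + 171885/317666 = 34848690540/36301758649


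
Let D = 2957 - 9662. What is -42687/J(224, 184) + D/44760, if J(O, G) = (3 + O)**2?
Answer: -150411471/153762536 ≈ -0.97821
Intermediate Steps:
D = -6705
-42687/J(224, 184) + D/44760 = -42687/(3 + 224)**2 - 6705/44760 = -42687/(227**2) - 6705*1/44760 = -42687/51529 - 447/2984 = -150411471/153762536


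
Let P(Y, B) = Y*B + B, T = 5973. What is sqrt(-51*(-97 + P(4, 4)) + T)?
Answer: 30*sqrt(11) ≈ 99.499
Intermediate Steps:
P(Y, B) = B + B*Y (P(Y, B) = B*Y + B = B + B*Y)
sqrt(-51*(-97 + P(4, 4)) + T) = sqrt(-51*(-97 + 4*(1 + 4)) + 5973) = sqrt(-51*(-97 + 4*5) + 5973) = sqrt(-51*(-97 + 20) + 5973) = sqrt(-51*(-77) + 5973) = sqrt(3927 + 5973) = sqrt(9900) = 30*sqrt(11)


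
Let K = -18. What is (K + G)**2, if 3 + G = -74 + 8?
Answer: 7569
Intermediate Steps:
G = -69 (G = -3 + (-74 + 8) = -3 - 66 = -69)
(K + G)**2 = (-18 - 69)**2 = (-87)**2 = 7569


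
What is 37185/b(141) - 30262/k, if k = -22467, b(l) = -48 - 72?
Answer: -55453597/179736 ≈ -308.53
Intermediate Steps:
b(l) = -120
37185/b(141) - 30262/k = 37185/(-120) - 30262/(-22467) = 37185*(-1/120) - 30262*(-1/22467) = -2479/8 + 30262/22467 = -55453597/179736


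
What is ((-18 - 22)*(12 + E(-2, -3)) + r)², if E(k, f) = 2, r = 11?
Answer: 301401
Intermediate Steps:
((-18 - 22)*(12 + E(-2, -3)) + r)² = ((-18 - 22)*(12 + 2) + 11)² = (-40*14 + 11)² = (-560 + 11)² = (-549)² = 301401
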